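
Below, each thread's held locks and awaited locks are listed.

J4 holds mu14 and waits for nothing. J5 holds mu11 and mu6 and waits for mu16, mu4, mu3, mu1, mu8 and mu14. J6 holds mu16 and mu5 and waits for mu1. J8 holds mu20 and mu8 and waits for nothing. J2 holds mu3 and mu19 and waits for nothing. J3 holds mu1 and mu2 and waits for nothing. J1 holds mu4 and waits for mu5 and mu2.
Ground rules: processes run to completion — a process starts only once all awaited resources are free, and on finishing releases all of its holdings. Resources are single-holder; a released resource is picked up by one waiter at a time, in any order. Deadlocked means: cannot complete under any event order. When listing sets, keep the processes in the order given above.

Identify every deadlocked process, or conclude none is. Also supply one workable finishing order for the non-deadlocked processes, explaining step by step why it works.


Nothing here is deadlocked.
Key observation: there is no circular wait here — follow any chain and it reaches a process that is free to run now.
One completion order for the rest: J8, J4, J3, J6, J2, J1, J5.
Step-by-step check:
  J8 waits on nothing -> runs at once and releases mu20 and mu8
  J4 waits on nothing -> runs at once and releases mu14
  J3 waits on nothing -> runs at once and releases mu1 and mu2
  J6 waits on mu1 — all released -> runs and releases mu16 and mu5
  J2 waits on nothing -> runs at once and releases mu3 and mu19
  J1 waits on mu5 and mu2 — all released -> runs and releases mu4
  J5 waits on mu16, mu4, mu3, mu1, mu8 and mu14 — all released -> runs and releases mu11 and mu6


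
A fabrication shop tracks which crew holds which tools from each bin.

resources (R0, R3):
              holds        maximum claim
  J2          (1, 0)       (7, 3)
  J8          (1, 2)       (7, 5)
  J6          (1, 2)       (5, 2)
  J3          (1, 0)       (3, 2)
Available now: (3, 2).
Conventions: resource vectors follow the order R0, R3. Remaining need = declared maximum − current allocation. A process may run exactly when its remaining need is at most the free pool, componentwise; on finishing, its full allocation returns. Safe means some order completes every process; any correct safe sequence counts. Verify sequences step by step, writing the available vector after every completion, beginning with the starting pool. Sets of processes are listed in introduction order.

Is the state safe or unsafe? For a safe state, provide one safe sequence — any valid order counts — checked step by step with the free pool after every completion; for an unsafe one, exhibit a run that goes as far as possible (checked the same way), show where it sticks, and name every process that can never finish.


UNSAFE — no complete ordering exists.
Key observation: after J3, J6 complete, (5, 4) is the best the pool ever gets, yet each leftover process wants more R0.
Going as far as possible: J3, J6; after that, nothing fits. Walking it through:
  pool = (3, 2)
  J3 needs (2, 2) <= (3, 2) -> finishes; pool += (1, 0) = (4, 2)
  J6 needs (4, 0) <= (4, 2) -> finishes; pool += (1, 2) = (5, 4)
  J2 still needs (6, 3) but only (5, 4) is free — short on R0
  J8 still needs (6, 3) but only (5, 4) is free — short on R0
Never able to finish: J2 and J8.


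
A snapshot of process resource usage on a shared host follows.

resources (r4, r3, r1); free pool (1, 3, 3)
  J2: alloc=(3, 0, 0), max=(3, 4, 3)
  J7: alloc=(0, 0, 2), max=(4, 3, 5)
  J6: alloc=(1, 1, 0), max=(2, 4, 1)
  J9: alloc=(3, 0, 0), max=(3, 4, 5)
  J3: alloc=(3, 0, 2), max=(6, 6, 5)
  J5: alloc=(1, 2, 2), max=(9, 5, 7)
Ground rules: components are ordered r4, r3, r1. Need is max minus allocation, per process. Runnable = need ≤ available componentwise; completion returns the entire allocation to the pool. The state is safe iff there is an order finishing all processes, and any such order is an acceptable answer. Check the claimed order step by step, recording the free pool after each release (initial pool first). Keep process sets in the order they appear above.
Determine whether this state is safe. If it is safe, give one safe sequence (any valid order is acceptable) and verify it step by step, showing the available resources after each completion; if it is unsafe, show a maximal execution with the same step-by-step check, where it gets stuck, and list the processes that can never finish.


SAFE — a valid safe sequence is J6, J2, J7, J9, J5, J3.
Key observation: J6 marks the first exact bind of the order: its need (1, 3, 1) fits the free (1, 3, 3) with zero slack on a requested resource.
Check, step by step:
  pool = (1, 3, 3)
  run J6 (needs (1, 3, 1), free (1, 3, 3)); after release of (1, 1, 0) the pool is (2, 4, 3)
  run J2 (needs (0, 4, 3), free (2, 4, 3)); after release of (3, 0, 0) the pool is (5, 4, 3)
  run J7 (needs (4, 3, 3), free (5, 4, 3)); after release of (0, 0, 2) the pool is (5, 4, 5)
  run J9 (needs (0, 4, 5), free (5, 4, 5)); after release of (3, 0, 0) the pool is (8, 4, 5)
  run J5 (needs (8, 3, 5), free (8, 4, 5)); after release of (1, 2, 2) the pool is (9, 6, 7)
  run J3 (needs (3, 6, 3), free (9, 6, 7)); after release of (3, 0, 2) the pool is (12, 6, 9)


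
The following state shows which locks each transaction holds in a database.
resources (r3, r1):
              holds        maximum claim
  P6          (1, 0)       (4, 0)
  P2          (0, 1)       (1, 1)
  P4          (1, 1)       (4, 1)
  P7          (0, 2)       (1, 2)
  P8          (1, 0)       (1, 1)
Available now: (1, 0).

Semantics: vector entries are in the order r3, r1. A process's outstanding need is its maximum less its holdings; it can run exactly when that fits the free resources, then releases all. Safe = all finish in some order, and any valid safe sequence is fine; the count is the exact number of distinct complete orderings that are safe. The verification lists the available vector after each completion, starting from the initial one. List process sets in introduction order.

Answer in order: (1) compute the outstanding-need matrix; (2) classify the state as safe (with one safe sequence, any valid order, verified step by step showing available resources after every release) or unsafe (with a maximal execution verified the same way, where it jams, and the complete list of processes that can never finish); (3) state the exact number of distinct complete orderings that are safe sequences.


(1) Need matrix, components ordered r3, r1:
  P6: (3, 0)
  P2: (1, 0)
  P4: (3, 0)
  P7: (1, 0)
  P8: (0, 1)
(2) The state is UNSAFE.
Key observation: the wall is r3: completing P7, P8, P2 brings the pool only to (2, 3), and all the rest need more.
Going as far as possible: P7, P8, P2; after that, nothing fits. Walking it through:
  pool = (1, 0)
  run P7 (needs (1, 0), free (1, 0)); after release of (0, 2) the pool is (1, 2)
  run P8 (needs (0, 1), free (1, 2)); after release of (1, 0) the pool is (2, 2)
  run P2 (needs (1, 0), free (2, 2)); after release of (0, 1) the pool is (2, 3)
  P6 still needs (3, 0) but only (2, 3) is free — short on r3
  P4 still needs (3, 0) but only (2, 3) is free — short on r3
Permanently blocked: P6 and P4.
(3) Exactly 0 of the possible complete orderings are safe sequences.


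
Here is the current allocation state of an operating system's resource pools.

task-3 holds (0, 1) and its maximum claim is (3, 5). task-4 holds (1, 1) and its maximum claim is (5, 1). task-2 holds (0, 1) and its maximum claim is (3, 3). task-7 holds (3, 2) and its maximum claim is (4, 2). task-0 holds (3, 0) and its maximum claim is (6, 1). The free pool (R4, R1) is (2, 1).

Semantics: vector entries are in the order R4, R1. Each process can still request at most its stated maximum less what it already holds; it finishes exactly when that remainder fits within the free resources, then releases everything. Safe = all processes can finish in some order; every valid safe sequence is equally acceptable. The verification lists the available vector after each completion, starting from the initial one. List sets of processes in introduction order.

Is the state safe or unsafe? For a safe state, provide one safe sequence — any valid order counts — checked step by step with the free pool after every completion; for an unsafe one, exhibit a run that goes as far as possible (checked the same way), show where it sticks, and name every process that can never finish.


SAFE — a valid safe sequence is task-7, task-0, task-2, task-3, task-4.
Key observation: the first exact fit in this order is task-3 — it needs (3, 4) with (8, 4) free, meeting a requested resource to the last unit.
Walking it through:
  pool = (2, 1)
  task-7: need (1, 0) fits (2, 1); releases (3, 2), pool now (5, 3)
  task-0: need (3, 1) fits (5, 3); releases (3, 0), pool now (8, 3)
  task-2: need (3, 2) fits (8, 3); releases (0, 1), pool now (8, 4)
  task-3: need (3, 4) fits (8, 4); releases (0, 1), pool now (8, 5)
  task-4: need (4, 0) fits (8, 5); releases (1, 1), pool now (9, 6)


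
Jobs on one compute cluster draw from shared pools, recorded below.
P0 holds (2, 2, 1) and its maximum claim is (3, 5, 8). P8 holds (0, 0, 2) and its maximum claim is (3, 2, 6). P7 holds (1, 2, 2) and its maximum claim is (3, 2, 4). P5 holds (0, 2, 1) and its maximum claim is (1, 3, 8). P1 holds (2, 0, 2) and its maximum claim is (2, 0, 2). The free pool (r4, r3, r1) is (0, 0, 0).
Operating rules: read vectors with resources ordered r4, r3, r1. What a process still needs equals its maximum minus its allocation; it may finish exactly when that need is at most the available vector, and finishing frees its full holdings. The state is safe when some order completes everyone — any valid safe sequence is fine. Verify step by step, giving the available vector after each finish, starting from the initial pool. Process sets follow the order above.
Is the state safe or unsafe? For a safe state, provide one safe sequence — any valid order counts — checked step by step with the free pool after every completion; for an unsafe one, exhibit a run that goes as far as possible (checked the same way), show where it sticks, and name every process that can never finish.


UNSAFE — no complete ordering exists.
Key observation: the pool after P1, P7, P8 is (3, 2, 6); every surviving request exceeds it in r1, so progress ends there.
A maximal execution: P1, P7, P8 — then nothing else fits. Verifying each step:
  pool = (0, 0, 0)
  run P1 (needs (0, 0, 0), free (0, 0, 0)); after release of (2, 0, 2) the pool is (2, 0, 2)
  run P7 (needs (2, 0, 2), free (2, 0, 2)); after release of (1, 2, 2) the pool is (3, 2, 4)
  run P8 (needs (3, 2, 4), free (3, 2, 4)); after release of (0, 0, 2) the pool is (3, 2, 6)
  blocked: P0 wants (1, 3, 7), pool (3, 2, 6) — not enough r3 and r1
  blocked: P5 wants (1, 1, 7), pool (3, 2, 6) — not enough r1
Permanently blocked: P0 and P5.


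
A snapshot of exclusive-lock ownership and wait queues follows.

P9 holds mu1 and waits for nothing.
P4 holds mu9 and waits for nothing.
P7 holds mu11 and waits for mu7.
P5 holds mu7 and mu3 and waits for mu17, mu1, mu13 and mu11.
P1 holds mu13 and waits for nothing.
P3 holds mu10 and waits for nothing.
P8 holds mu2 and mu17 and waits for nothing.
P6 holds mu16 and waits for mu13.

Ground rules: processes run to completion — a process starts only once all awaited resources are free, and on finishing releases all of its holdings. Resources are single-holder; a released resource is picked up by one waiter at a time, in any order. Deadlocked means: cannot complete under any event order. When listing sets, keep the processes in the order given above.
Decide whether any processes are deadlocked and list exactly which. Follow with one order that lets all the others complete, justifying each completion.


Deadlocked: P7 and P5.
Key observation: the knot is the closed ring of waits P7 -> P5 -> P7; no other process is dragged down with it.
The rest can finish in the order P9, P1, P6, P4, P3, P8.
Check, step by step:
  P9: no waits; runs immediately, freeing mu1
  P1: no waits; runs immediately, freeing mu13
  P6: everything it awaited (mu13) is free; runs, freeing mu16
  P4: no waits; runs immediately, freeing mu9
  P3: no waits; runs immediately, freeing mu10
  P8: no waits; runs immediately, freeing mu2 and mu17


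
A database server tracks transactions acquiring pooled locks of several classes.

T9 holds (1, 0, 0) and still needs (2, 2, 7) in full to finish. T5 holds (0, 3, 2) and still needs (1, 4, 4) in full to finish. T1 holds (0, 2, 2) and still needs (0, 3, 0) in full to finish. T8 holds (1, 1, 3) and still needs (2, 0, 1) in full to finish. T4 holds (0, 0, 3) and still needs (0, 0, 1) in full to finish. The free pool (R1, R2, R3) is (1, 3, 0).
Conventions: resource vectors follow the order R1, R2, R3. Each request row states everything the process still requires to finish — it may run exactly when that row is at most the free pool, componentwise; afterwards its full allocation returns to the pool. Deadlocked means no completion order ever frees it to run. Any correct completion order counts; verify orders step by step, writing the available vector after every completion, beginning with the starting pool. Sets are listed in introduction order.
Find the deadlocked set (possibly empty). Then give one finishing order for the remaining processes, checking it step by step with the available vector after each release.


The deadlocked set is T9 and T8.
Key observation: even finishing T1, T4, T5 leaves just (1, 8, 7) free — too little R1 for any of the remaining processes.
The rest can finish in the order T1, T4, T5. Check, step by step:
  pool = (1, 3, 0)
  run T1 (needs (0, 3, 0), free (1, 3, 0)); after release of (0, 2, 2) the pool is (1, 5, 2)
  run T4 (needs (0, 0, 1), free (1, 5, 2)); after release of (0, 0, 3) the pool is (1, 5, 5)
  run T5 (needs (1, 4, 4), free (1, 5, 5)); after release of (0, 3, 2) the pool is (1, 8, 7)
None of the blocked processes ever fits:
  T9 still needs (2, 2, 7) but only (1, 8, 7) is free — short on R1
  T8 still needs (2, 0, 1) but only (1, 8, 7) is free — short on R1


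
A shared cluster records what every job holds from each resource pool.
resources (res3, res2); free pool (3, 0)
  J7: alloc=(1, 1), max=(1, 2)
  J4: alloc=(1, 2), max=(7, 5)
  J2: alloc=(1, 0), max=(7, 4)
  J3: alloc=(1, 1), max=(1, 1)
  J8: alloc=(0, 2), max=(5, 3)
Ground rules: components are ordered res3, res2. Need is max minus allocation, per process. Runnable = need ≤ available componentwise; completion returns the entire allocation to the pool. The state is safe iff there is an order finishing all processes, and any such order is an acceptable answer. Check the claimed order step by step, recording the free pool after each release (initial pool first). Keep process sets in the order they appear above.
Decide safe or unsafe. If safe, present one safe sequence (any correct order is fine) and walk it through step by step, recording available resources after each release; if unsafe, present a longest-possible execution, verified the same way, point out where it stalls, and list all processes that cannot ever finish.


UNSAFE — no complete ordering exists.
Key observation: the pool after J3, J7, J8 is (5, 4); every surviving request exceeds it in res3, so progress ends there.
The run J3, J7, J8 cannot be extended any further. Step-by-step check:
  pool = (3, 0)
  J3 needs (0, 0) <= (3, 0) -> finishes; pool += (1, 1) = (4, 1)
  J7 needs (0, 1) <= (4, 1) -> finishes; pool += (1, 1) = (5, 2)
  J8 needs (5, 1) <= (5, 2) -> finishes; pool += (0, 2) = (5, 4)
  J4 still needs (6, 3) but only (5, 4) is free — short on res3
  J2 still needs (6, 4) but only (5, 4) is free — short on res3
Never able to finish: J4 and J2.


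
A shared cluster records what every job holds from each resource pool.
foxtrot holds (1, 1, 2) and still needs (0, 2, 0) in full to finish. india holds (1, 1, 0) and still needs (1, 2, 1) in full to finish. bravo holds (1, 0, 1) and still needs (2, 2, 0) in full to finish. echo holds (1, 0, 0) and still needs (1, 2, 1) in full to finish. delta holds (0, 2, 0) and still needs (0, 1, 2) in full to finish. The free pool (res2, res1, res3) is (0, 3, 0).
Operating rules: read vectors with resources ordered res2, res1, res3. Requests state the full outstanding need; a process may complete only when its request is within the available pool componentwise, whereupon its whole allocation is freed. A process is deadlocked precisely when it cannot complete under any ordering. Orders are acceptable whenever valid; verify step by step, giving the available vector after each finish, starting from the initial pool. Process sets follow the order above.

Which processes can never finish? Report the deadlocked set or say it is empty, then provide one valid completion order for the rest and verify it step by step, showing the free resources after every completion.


No process is deadlocked.
Key observation: starting with foxtrot, each completion frees enough for the next — no one is permanently blocked.
The rest can finish in the order foxtrot, echo, india, bravo, delta. Walking it through:
  pool = (0, 3, 0)
  foxtrot: need (0, 2, 0) fits (0, 3, 0); releases (1, 1, 2), pool now (1, 4, 2)
  echo: need (1, 2, 1) fits (1, 4, 2); releases (1, 0, 0), pool now (2, 4, 2)
  india: need (1, 2, 1) fits (2, 4, 2); releases (1, 1, 0), pool now (3, 5, 2)
  bravo: need (2, 2, 0) fits (3, 5, 2); releases (1, 0, 1), pool now (4, 5, 3)
  delta: need (0, 1, 2) fits (4, 5, 3); releases (0, 2, 0), pool now (4, 7, 3)


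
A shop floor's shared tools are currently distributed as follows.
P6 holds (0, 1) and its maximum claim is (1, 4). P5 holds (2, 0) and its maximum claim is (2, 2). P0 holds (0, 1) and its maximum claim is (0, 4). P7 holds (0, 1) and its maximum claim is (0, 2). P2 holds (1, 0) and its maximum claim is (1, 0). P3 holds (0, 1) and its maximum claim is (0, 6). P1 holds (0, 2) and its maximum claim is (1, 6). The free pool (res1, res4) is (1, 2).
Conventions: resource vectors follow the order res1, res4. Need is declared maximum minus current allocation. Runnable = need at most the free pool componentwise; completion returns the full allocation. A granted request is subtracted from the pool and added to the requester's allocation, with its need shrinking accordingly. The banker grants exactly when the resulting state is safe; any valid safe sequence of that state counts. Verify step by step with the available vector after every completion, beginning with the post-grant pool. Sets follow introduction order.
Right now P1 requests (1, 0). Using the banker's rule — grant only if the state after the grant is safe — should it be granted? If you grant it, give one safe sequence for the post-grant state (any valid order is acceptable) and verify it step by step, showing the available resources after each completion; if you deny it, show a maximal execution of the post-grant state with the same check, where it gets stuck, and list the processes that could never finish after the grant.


GRANT: granting preserves safety; a valid post-grant sequence is P7, P0, P1, P5, P3, P6, P2.
Key observation: (0, 2) free after granting still covers P7 first, and each release covers the next.
Step-by-step check of the post-grant state:
  pool = (0, 2)
  run P7 (needs (0, 1), free (0, 2)); after release of (0, 1) the pool is (0, 3)
  run P0 (needs (0, 3), free (0, 3)); after release of (0, 1) the pool is (0, 4)
  run P1 (needs (0, 4), free (0, 4)); after release of (1, 2) the pool is (1, 6)
  run P5 (needs (0, 2), free (1, 6)); after release of (2, 0) the pool is (3, 6)
  run P3 (needs (0, 5), free (3, 6)); after release of (0, 1) the pool is (3, 7)
  run P6 (needs (1, 3), free (3, 7)); after release of (0, 1) the pool is (3, 8)
  run P2 (needs (0, 0), free (3, 8)); after release of (1, 0) the pool is (4, 8)


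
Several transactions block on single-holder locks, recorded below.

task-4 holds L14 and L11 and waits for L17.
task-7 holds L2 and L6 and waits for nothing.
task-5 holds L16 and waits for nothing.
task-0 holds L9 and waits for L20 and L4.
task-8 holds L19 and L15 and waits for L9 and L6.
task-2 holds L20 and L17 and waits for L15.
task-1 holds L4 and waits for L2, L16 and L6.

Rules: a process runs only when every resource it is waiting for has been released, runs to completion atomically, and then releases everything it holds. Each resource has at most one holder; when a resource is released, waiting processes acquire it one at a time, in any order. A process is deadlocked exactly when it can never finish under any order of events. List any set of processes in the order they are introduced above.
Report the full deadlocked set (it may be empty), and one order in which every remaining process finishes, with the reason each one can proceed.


The deadlocked set is task-4, task-0, task-8 and task-2.
Key observation: nobody on the ring task-2 -> task-8 -> task-0 -> task-2 can start until another member finishes, which never happens; task-4 waits into the deadlock from upstream.
A valid finishing order for the others: task-7, task-5, task-1.
Walking it through:
  run task-7 (it waits on nothing); releases L2 and L6
  run task-5 (it waits on nothing); releases L16
  task-1 waits on L2, L16 and L6 — all released -> runs and releases L4


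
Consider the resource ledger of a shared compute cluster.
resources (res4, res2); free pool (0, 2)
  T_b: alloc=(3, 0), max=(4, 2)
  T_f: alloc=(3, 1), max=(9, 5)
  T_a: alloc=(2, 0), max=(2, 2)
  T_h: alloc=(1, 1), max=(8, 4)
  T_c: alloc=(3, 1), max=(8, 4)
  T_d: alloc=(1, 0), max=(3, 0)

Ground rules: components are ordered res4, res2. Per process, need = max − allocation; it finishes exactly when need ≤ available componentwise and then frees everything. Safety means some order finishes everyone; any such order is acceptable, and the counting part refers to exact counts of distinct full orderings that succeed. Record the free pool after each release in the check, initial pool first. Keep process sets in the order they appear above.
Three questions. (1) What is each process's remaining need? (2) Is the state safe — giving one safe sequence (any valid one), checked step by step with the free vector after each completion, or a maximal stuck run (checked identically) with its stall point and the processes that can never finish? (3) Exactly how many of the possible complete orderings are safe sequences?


(1) Need matrix, components ordered res4, res2:
  T_b: (1, 2)
  T_f: (6, 4)
  T_a: (0, 2)
  T_h: (7, 3)
  T_c: (5, 3)
  T_d: (2, 0)
(2) UNSAFE.
Key observation: no order helps: past T_a, T_b, T_d, the free pool tops out at (6, 2), below what each blocked process needs in res2.
Going as far as possible: T_a, T_b, T_d; after that, nothing fits. Walking it through:
  pool = (0, 2)
  run T_a (needs (0, 2), free (0, 2)); after release of (2, 0) the pool is (2, 2)
  run T_b (needs (1, 2), free (2, 2)); after release of (3, 0) the pool is (5, 2)
  run T_d (needs (2, 0), free (5, 2)); after release of (1, 0) the pool is (6, 2)
  T_f cannot run: need (6, 4) vs free (6, 2) (insufficient res2)
  T_h cannot run: need (7, 3) vs free (6, 2) (insufficient res4 and res2)
  T_c cannot run: need (5, 3) vs free (6, 2) (insufficient res2)
Permanently blocked: T_f, T_h and T_c.
(3) Precisely 0 of the possible complete orderings are safe sequences.


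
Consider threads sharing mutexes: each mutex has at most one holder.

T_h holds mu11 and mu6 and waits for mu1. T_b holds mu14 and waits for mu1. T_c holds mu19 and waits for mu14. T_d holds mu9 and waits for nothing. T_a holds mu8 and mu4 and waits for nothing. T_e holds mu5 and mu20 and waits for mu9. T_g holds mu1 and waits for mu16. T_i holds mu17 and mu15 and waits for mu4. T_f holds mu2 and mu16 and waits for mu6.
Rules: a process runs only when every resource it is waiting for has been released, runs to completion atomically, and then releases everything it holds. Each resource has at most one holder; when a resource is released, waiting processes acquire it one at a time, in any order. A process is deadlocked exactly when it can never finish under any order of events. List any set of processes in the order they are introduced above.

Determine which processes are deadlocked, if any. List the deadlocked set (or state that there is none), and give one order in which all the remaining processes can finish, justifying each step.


The deadlocked set is T_h, T_b, T_c, T_g and T_f.
Key observation: the loop T_h -> T_g -> T_f -> T_h blocks itself forever; T_b and T_c wait into the deadlock from upstream.
One completion order for the rest: T_a, T_d, T_i, T_e.
Step-by-step check:
  T_a: no waits; runs immediately, freeing mu8 and mu4
  T_d: no waits; runs immediately, freeing mu9
  T_i waits on mu4 — all released -> runs and releases mu17 and mu15
  T_e waits on mu9 — all released -> runs and releases mu5 and mu20


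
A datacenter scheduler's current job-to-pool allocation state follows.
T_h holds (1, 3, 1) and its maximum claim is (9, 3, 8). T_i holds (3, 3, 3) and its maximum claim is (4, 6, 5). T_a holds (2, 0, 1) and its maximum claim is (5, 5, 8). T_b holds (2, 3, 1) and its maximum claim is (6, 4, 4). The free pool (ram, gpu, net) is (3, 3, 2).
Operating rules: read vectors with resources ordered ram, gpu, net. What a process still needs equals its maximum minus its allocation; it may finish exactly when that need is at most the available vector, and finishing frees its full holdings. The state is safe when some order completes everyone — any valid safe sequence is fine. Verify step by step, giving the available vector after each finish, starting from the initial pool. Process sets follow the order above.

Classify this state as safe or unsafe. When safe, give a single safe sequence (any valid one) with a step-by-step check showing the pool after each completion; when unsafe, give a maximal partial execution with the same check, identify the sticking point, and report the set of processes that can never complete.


UNSAFE.
Key observation: even finishing T_i, T_b leaves just (8, 9, 6) free — too little net for any of the remaining processes.
A maximal execution: T_i, T_b — then nothing else fits. Step-by-step check:
  pool = (3, 3, 2)
  T_i: need (1, 3, 2) fits (3, 3, 2); releases (3, 3, 3), pool now (6, 6, 5)
  T_b: need (4, 1, 3) fits (6, 6, 5); releases (2, 3, 1), pool now (8, 9, 6)
  T_h cannot run: need (8, 0, 7) vs free (8, 9, 6) (insufficient net)
  T_a cannot run: need (3, 5, 7) vs free (8, 9, 6) (insufficient net)
Processes that can never finish: T_h and T_a.


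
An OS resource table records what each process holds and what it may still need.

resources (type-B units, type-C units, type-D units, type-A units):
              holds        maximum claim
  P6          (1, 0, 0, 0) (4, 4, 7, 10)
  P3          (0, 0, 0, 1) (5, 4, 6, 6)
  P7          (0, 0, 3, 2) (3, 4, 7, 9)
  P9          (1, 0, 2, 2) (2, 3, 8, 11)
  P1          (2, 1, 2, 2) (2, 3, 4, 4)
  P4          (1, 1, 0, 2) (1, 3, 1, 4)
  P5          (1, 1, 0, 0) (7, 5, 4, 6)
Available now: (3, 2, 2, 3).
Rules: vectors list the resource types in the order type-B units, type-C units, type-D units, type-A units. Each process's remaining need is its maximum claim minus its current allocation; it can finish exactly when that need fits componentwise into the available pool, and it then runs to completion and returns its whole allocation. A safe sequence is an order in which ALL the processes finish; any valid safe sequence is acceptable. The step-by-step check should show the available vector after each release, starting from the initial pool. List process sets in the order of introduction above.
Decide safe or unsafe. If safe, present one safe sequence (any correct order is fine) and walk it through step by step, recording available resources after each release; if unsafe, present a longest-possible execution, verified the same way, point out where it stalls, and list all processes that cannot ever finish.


The state is SAFE; one workable sequence: P1, P4, P5, P7, P9, P3, P6.
Key observation: the order's first zero-slack moment is P1 ((0, 2, 2, 2) needed, (3, 2, 2, 3) free — a requested resource with nothing to spare).
Check, step by step:
  pool = (3, 2, 2, 3)
  P1 needs (0, 2, 2, 2) <= (3, 2, 2, 3) -> finishes; pool += (2, 1, 2, 2) = (5, 3, 4, 5)
  P4 needs (0, 2, 1, 2) <= (5, 3, 4, 5) -> finishes; pool += (1, 1, 0, 2) = (6, 4, 4, 7)
  P5 needs (6, 4, 4, 6) <= (6, 4, 4, 7) -> finishes; pool += (1, 1, 0, 0) = (7, 5, 4, 7)
  P7 needs (3, 4, 4, 7) <= (7, 5, 4, 7) -> finishes; pool += (0, 0, 3, 2) = (7, 5, 7, 9)
  P9 needs (1, 3, 6, 9) <= (7, 5, 7, 9) -> finishes; pool += (1, 0, 2, 2) = (8, 5, 9, 11)
  P3 needs (5, 4, 6, 5) <= (8, 5, 9, 11) -> finishes; pool += (0, 0, 0, 1) = (8, 5, 9, 12)
  P6 needs (3, 4, 7, 10) <= (8, 5, 9, 12) -> finishes; pool += (1, 0, 0, 0) = (9, 5, 9, 12)


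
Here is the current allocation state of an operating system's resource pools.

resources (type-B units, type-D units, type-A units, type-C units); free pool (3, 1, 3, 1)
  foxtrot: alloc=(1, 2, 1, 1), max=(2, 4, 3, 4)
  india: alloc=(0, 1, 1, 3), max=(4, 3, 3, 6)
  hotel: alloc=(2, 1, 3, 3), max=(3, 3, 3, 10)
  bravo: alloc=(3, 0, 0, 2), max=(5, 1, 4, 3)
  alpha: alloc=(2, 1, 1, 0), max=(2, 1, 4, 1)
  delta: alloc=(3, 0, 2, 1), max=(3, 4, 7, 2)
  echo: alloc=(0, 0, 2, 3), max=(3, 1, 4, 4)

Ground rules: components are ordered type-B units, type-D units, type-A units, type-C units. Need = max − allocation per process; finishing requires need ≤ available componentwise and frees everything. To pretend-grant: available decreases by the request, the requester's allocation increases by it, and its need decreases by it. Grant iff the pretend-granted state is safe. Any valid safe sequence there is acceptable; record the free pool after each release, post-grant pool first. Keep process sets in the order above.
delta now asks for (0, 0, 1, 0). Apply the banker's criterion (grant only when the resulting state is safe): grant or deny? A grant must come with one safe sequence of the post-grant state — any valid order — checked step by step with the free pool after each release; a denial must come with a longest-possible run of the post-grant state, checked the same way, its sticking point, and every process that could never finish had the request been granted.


GRANT. The post-grant state is safe; one safe sequence: echo, alpha, foxtrot, india, bravo, hotel, delta.
Key observation: (3, 1, 2, 1) free after granting still covers echo first, and each release covers the next.
Verifying the post-grant state step by step:
  pool = (3, 1, 2, 1)
  echo: need (3, 1, 2, 1) fits (3, 1, 2, 1); releases (0, 0, 2, 3), pool now (3, 1, 4, 4)
  alpha: need (0, 0, 3, 1) fits (3, 1, 4, 4); releases (2, 1, 1, 0), pool now (5, 2, 5, 4)
  foxtrot: need (1, 2, 2, 3) fits (5, 2, 5, 4); releases (1, 2, 1, 1), pool now (6, 4, 6, 5)
  india: need (4, 2, 2, 3) fits (6, 4, 6, 5); releases (0, 1, 1, 3), pool now (6, 5, 7, 8)
  bravo: need (2, 1, 4, 1) fits (6, 5, 7, 8); releases (3, 0, 0, 2), pool now (9, 5, 7, 10)
  hotel: need (1, 2, 0, 7) fits (9, 5, 7, 10); releases (2, 1, 3, 3), pool now (11, 6, 10, 13)
  delta: need (0, 4, 4, 1) fits (11, 6, 10, 13); releases (3, 0, 3, 1), pool now (14, 6, 13, 14)


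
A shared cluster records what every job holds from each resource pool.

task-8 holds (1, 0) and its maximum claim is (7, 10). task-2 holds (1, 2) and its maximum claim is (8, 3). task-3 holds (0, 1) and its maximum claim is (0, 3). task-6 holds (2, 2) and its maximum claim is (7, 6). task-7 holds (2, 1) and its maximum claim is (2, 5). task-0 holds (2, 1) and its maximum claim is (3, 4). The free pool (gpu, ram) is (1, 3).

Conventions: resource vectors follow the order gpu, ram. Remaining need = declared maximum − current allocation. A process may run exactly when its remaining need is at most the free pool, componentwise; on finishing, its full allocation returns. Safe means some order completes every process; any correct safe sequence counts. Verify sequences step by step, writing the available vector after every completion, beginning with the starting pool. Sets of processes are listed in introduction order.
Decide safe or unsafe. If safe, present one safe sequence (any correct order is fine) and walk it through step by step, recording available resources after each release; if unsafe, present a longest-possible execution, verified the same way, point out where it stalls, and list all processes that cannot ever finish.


SAFE — a valid safe sequence is task-0, task-7, task-6, task-3, task-2, task-8.
Key observation: task-0 is the earliest step where a requested resource binds exactly: need (1, 3), pool (1, 3) at its turn.
Step-by-step check:
  pool = (1, 3)
  run task-0 (needs (1, 3), free (1, 3)); after release of (2, 1) the pool is (3, 4)
  run task-7 (needs (0, 4), free (3, 4)); after release of (2, 1) the pool is (5, 5)
  run task-6 (needs (5, 4), free (5, 5)); after release of (2, 2) the pool is (7, 7)
  run task-3 (needs (0, 2), free (7, 7)); after release of (0, 1) the pool is (7, 8)
  run task-2 (needs (7, 1), free (7, 8)); after release of (1, 2) the pool is (8, 10)
  run task-8 (needs (6, 10), free (8, 10)); after release of (1, 0) the pool is (9, 10)


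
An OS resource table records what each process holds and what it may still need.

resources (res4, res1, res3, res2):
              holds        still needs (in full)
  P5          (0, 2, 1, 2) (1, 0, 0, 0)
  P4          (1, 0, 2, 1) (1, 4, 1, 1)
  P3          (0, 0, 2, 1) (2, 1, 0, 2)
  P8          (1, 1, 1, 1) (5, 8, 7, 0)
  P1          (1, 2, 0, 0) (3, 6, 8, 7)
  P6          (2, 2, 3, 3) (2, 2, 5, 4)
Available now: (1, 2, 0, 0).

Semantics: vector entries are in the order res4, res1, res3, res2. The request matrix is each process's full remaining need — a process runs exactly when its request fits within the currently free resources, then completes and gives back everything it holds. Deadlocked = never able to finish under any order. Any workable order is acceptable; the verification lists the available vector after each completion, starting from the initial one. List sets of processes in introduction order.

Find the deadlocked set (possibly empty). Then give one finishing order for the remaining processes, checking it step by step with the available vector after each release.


The deadlocked set is empty.
Key observation: the pool covers P5 at once, and every later process fits after earlier releases.
The rest can finish in the order P5, P4, P3, P6, P1, P8. Walking it through:
  pool = (1, 2, 0, 0)
  run P5 (needs (1, 0, 0, 0), free (1, 2, 0, 0)); after release of (0, 2, 1, 2) the pool is (1, 4, 1, 2)
  run P4 (needs (1, 4, 1, 1), free (1, 4, 1, 2)); after release of (1, 0, 2, 1) the pool is (2, 4, 3, 3)
  run P3 (needs (2, 1, 0, 2), free (2, 4, 3, 3)); after release of (0, 0, 2, 1) the pool is (2, 4, 5, 4)
  run P6 (needs (2, 2, 5, 4), free (2, 4, 5, 4)); after release of (2, 2, 3, 3) the pool is (4, 6, 8, 7)
  run P1 (needs (3, 6, 8, 7), free (4, 6, 8, 7)); after release of (1, 2, 0, 0) the pool is (5, 8, 8, 7)
  run P8 (needs (5, 8, 7, 0), free (5, 8, 8, 7)); after release of (1, 1, 1, 1) the pool is (6, 9, 9, 8)


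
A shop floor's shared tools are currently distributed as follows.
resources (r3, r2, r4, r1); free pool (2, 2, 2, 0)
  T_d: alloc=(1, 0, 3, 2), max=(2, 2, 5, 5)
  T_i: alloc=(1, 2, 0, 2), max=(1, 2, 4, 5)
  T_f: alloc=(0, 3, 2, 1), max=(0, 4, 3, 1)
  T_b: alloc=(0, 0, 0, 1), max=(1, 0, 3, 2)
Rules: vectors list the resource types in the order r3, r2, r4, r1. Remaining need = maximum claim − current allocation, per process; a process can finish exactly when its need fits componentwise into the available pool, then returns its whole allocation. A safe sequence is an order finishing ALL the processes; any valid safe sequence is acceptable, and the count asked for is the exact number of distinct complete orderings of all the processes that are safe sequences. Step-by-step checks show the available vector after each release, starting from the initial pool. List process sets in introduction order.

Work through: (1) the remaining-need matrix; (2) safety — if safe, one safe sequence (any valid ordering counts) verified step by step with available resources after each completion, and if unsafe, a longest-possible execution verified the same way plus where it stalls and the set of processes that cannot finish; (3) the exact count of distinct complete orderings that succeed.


(1) Outstanding need per process (order r3, r2, r4, r1):
  T_d: (1, 2, 2, 3)
  T_i: (0, 0, 4, 3)
  T_f: (0, 1, 1, 0)
  T_b: (1, 0, 3, 1)
(2) UNSAFE — no complete ordering exists.
Key observation: T_f, T_b can finish, but then (2, 5, 4, 2) is all there is, and the blocked group's r1 demands exceed it.
Going as far as possible: T_f, T_b; after that, nothing fits. Verifying each step:
  pool = (2, 2, 2, 0)
  run T_f (needs (0, 1, 1, 0), free (2, 2, 2, 0)); after release of (0, 3, 2, 1) the pool is (2, 5, 4, 1)
  run T_b (needs (1, 0, 3, 1), free (2, 5, 4, 1)); after release of (0, 0, 0, 1) the pool is (2, 5, 4, 2)
  T_d cannot run: need (1, 2, 2, 3) vs free (2, 5, 4, 2) (insufficient r1)
  T_i cannot run: need (0, 0, 4, 3) vs free (2, 5, 4, 2) (insufficient r1)
Processes that can never finish: T_d and T_i.
(3) Precisely 0 of the possible complete orderings are safe sequences.


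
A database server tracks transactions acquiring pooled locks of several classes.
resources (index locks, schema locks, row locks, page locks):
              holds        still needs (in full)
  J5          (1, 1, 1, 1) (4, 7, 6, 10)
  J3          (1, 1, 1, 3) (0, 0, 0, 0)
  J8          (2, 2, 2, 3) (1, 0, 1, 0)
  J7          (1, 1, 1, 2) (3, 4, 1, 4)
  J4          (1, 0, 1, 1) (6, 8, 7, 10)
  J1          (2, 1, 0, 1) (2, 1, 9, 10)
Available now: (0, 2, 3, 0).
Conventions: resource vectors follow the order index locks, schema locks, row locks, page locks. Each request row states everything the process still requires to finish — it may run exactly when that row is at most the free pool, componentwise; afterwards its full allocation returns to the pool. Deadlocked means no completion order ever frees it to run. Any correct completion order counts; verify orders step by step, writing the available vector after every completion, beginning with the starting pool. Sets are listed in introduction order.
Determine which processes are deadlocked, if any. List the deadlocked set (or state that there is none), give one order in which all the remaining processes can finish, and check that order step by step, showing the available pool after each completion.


Deadlocked: J5, J4 and J1.
Key observation: after J3, J8, J7 complete, (4, 6, 7, 8) is the best the pool ever gets, yet each leftover process wants more page locks.
A valid finishing order for the others: J3, J8, J7. Verifying each step:
  pool = (0, 2, 3, 0)
  J3 needs (0, 0, 0, 0) <= (0, 2, 3, 0) -> finishes; pool += (1, 1, 1, 3) = (1, 3, 4, 3)
  J8 needs (1, 0, 1, 0) <= (1, 3, 4, 3) -> finishes; pool += (2, 2, 2, 3) = (3, 5, 6, 6)
  J7 needs (3, 4, 1, 4) <= (3, 5, 6, 6) -> finishes; pool += (1, 1, 1, 2) = (4, 6, 7, 8)
None of the blocked processes ever fits:
  blocked: J5 wants (4, 7, 6, 10), pool (4, 6, 7, 8) — not enough schema locks and page locks
  blocked: J4 wants (6, 8, 7, 10), pool (4, 6, 7, 8) — not enough index locks, schema locks and page locks
  blocked: J1 wants (2, 1, 9, 10), pool (4, 6, 7, 8) — not enough row locks and page locks


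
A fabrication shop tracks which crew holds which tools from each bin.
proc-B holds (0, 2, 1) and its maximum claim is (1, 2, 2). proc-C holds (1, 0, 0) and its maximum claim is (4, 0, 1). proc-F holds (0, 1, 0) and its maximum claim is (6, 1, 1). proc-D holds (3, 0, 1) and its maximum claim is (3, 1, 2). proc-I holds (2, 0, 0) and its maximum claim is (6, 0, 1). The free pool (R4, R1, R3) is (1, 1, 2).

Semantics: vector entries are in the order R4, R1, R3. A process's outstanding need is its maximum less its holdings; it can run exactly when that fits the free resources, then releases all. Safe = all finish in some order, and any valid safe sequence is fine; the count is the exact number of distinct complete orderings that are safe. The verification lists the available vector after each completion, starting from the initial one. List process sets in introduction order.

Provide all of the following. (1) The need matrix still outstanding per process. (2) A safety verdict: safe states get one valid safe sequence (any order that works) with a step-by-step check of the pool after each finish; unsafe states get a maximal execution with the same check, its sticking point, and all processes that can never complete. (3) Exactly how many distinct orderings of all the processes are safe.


(1) Need matrix, components ordered R4, R1, R3:
  proc-B: (1, 0, 1)
  proc-C: (3, 0, 1)
  proc-F: (6, 0, 1)
  proc-D: (0, 1, 1)
  proc-I: (4, 0, 1)
(2) SAFE — a valid safe sequence is proc-D, proc-C, proc-B, proc-I, proc-F.
Key observation: at proc-D the run first touches a limit — (0, 1, 1) against (1, 1, 2), exact on a resource it actually requests.
Walking it through:
  pool = (1, 1, 2)
  proc-D needs (0, 1, 1) <= (1, 1, 2) -> finishes; pool += (3, 0, 1) = (4, 1, 3)
  proc-C needs (3, 0, 1) <= (4, 1, 3) -> finishes; pool += (1, 0, 0) = (5, 1, 3)
  proc-B needs (1, 0, 1) <= (5, 1, 3) -> finishes; pool += (0, 2, 1) = (5, 3, 4)
  proc-I needs (4, 0, 1) <= (5, 3, 4) -> finishes; pool += (2, 0, 0) = (7, 3, 4)
  proc-F needs (6, 0, 1) <= (7, 3, 4) -> finishes; pool += (0, 1, 0) = (7, 4, 4)
(3) The exact count: 15 of the possible complete orderings are safe sequences.
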